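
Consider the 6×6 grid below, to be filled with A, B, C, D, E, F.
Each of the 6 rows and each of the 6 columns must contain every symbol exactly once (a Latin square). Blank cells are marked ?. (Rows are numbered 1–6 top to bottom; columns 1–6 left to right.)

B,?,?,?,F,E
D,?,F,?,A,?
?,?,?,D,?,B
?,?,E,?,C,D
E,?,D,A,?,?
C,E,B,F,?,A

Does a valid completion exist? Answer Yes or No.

Yes

No row or column among the givens repeats a symbol, and propagating forced cells runs into no contradiction.
One valid completion exists (for instance, B D A C F E / D B F E A C / A F C D E B / F A E B C D / E C D A B F / C E B F D A).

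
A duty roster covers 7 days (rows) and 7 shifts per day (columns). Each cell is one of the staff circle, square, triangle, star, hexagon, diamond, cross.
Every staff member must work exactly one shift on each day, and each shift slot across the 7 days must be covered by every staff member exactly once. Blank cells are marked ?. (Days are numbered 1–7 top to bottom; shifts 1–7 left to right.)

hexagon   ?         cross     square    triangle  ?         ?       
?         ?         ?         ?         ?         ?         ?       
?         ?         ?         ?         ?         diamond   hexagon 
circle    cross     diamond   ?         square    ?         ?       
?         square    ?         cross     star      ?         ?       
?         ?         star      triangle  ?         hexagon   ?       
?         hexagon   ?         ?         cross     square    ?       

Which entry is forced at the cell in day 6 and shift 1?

Day 3, shift 5: day 3 has {hexagon, diamond} and shift 5 has {square, triangle, star, cross}, leaving only circle.
Day 3, shift 4: day 3 has {circle, hexagon, diamond} and shift 4 has {square, triangle, cross}, leaving only star.
Day 3, shift 2: day 3 has {circle, star, hexagon, diamond} and shift 2 has {square, hexagon, cross}, leaving only triangle.
Day 3, shift 3: day 3 has {circle, triangle, star, hexagon, diamond} and shift 3 has {star, diamond, cross}, leaving only square.
Day 3, shift 1: day 3 has {circle, square, triangle, star, hexagon, diamond} and shift 1 has {circle, hexagon}, leaving only cross.
Day 4, shift 4: day 4 has {circle, square, diamond, cross} and shift 4 has {square, triangle, star, cross}, leaving only hexagon.
Day 6, shift 5: day 6 has {triangle, star, hexagon} and shift 5 has {circle, square, triangle, star, cross}, leaving only diamond.
Day 6 already has {triangle, star, hexagon, diamond} and shift 1 already has {circle, hexagon, cross}, so day 6, shift 1 must be square.

square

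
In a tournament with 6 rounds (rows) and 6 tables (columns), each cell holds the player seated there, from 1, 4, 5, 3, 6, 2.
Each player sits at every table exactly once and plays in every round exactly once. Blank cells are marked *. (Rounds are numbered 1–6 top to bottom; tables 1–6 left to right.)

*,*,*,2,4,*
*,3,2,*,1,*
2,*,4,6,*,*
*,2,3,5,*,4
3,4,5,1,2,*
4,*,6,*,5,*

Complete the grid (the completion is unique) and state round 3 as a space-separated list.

Round 3, table 5: round 3 has {4, 6, 2} and table 5 has {1, 4, 5, 2}, leaving only 3.
Round 1, table 3: round 1 has {4, 2} and table 3 has {4, 5, 3, 6, 2}, leaving only 1.
Round 2, table 4: round 2 has {1, 3, 2} and table 4 has {1, 5, 6, 2}, leaving only 4.
Round 4, table 5: round 4 has {4, 5, 3, 2} and table 5 has {1, 4, 5, 3, 2}, leaving only 6.
Round 4, table 1: round 4 has {4, 5, 3, 6, 2} and table 1 has {4, 3, 2}, leaving only 1.
Round 5, table 6: round 5 has {1, 4, 5, 3, 2} and table 6 has {4}, leaving only 6.
Round 2, table 6: round 2 has {1, 4, 3, 2} and table 6 has {4, 6}, leaving only 5.
Round 3, table 6: round 3 has {4, 3, 6, 2} and table 6 has {4, 5, 6}, leaving only 1.
Round 3, table 2: round 3 has {1, 4, 3, 6, 2} and table 2 has {4, 3, 2}, leaving only 5.
So round 3 reads: 2 5 4 6 3 1.

2 5 4 6 3 1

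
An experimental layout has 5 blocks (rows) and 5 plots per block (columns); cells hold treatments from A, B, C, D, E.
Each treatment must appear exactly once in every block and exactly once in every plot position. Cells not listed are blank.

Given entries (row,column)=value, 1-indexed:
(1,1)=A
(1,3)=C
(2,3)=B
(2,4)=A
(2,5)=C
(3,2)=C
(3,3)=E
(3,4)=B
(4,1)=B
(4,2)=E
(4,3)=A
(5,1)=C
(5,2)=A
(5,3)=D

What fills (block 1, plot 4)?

D

Block 2, plot 2: block 2 has {A, B, C} and plot 2 has {A, C, E}, leaving only D.
Block 1, plot 2: block 1 has {A, C} and plot 2 has {A, C, D, E}, leaving only B.
Block 2, plot 1: block 2 has {A, B, C, D} and plot 1 has {A, B, C}, leaving only E.
Block 3, plot 1: block 3 has {B, C, E} and plot 1 has {A, B, C, E}, leaving only D.
Block 3, plot 5: block 3 has {B, C, D, E} and plot 5 has {C}, leaving only A.
Block 4, plot 5: block 4 has {A, B, E} and plot 5 has {A, C}, leaving only D.
Block 1, plot 5: block 1 has {A, B, C} and plot 5 has {A, C, D}, leaving only E.
Block 1 already has {A, B, C, E} and plot 4 already has {A, B}, so block 1, plot 4 must be D.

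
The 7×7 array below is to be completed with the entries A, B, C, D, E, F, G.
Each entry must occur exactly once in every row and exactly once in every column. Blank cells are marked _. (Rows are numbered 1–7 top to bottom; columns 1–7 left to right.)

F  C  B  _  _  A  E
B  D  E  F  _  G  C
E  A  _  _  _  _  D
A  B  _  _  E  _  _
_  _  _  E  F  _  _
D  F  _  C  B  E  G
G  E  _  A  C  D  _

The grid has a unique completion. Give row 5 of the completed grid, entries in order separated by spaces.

Row 5, column 1: row 5 has {E, F} and column 1 has {A, B, D, E, F, G}, leaving only C.
Row 5, column 2: row 5 has {C, E, F} and column 2 has {A, B, C, D, E, F}, leaving only G.
Row 5, column 6: row 5 has {C, E, F, G} and column 6 has {A, D, E, G}, leaving only B.
Row 5, column 7: row 5 has {B, C, E, F, G} and column 7 has {C, D, E, G}, leaving only A.
Row 5, column 3: row 5 has {A, B, C, E, F, G} and column 3 has {B, E}, leaving only D.
So row 5 reads: C G D E F B A.

C G D E F B A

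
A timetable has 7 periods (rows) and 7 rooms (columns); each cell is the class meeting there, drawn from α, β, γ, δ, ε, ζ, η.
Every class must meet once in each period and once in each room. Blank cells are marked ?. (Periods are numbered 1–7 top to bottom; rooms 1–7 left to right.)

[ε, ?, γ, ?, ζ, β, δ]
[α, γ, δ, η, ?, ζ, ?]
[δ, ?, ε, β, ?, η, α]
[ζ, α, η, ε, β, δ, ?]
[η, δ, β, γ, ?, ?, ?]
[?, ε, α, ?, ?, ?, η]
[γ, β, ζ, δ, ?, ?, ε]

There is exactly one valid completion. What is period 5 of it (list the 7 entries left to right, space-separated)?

η δ β γ α ε ζ

Period 5, room 7: period 5 has {β, γ, δ, η} and room 7 has {α, δ, ε, η}, leaving only ζ.
Period 1, room 2: period 1 has {β, γ, δ, ε, ζ} and room 2 has {α, β, γ, δ, ε}, leaving only η.
Period 1, room 4: period 1 has {β, γ, δ, ε, ζ, η} and room 4 has {β, γ, δ, ε, η}, leaving only α.
Period 2, room 5: period 2 has {α, γ, δ, ζ, η} and room 5 has {β, ζ}, leaving only ε.
Period 5, room 5: period 5 has {β, γ, δ, ζ, η} and room 5 has {β, ε, ζ}, leaving only α.
Period 5, room 6: period 5 has {α, β, γ, δ, ζ, η} and room 6 has {β, δ, ζ, η}, leaving only ε.
So period 5 reads: η δ β γ α ε ζ.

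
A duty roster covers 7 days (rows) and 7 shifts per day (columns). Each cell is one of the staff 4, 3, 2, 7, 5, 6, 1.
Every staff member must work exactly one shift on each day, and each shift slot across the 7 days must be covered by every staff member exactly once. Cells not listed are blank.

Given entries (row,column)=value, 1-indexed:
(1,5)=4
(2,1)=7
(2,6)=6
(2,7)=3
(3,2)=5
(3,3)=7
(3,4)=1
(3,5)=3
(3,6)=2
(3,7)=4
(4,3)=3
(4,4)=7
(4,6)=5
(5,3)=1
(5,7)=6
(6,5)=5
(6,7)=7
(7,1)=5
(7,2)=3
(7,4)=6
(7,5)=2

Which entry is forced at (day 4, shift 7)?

Day 2, shift 5: day 2 has {3, 7, 6} and shift 5 has {4, 3, 2, 5}, leaving only 1.
Day 3, shift 1: day 3 has {4, 3, 2, 7, 5, 1} and shift 1 has {7, 5}, leaving only 6.
Day 4, shift 5: day 4 has {3, 7, 5} and shift 5 has {4, 3, 2, 5, 1}, leaving only 6.
Day 5, shift 5: day 5 has {6, 1} and shift 5 has {4, 3, 2, 5, 6, 1}, leaving only 7.
Day 7, shift 3: day 7 has {3, 2, 5, 6} and shift 3 has {3, 7, 1}, leaving only 4.
Day 7, shift 7: day 7 has {4, 3, 2, 5, 6} and shift 7 has {4, 3, 7, 6}, leaving only 1.
Day 4 already has {3, 7, 5, 6} and shift 7 already has {4, 3, 7, 6, 1}, so day 4, shift 7 must be 2.

2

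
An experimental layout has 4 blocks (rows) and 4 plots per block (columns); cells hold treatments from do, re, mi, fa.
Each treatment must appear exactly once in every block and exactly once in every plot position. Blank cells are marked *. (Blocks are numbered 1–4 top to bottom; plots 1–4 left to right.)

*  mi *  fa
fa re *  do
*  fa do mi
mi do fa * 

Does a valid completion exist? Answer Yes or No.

Yes

No block or plot among the givens repeats a symbol, and propagating forced cells runs into no contradiction.
One valid completion exists (for instance, do mi re fa / fa re mi do / re fa do mi / mi do fa re).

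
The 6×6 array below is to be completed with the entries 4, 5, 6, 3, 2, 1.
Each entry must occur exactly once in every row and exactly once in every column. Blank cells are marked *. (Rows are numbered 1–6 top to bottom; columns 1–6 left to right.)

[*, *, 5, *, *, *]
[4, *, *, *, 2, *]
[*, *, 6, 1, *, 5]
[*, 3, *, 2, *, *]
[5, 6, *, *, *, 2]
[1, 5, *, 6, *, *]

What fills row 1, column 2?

2

Row 2, column 2: row 2 has {4, 2} and column 2 has {5, 6, 3}, leaving only 1.
Row 2, column 3: row 2 has {4, 2, 1} and column 3 has {5, 6}, leaving only 3.
Row 2, column 4: row 2 has {4, 3, 2, 1} and column 4 has {6, 2, 1}, leaving only 5.
Row 2, column 6: row 2 has {4, 5, 3, 2, 1} and column 6 has {5, 2}, leaving only 6.
Row 4, column 1: row 4 has {3, 2} and column 1 has {4, 5, 1}, leaving only 6.
Row 1, column 2 is narrowed to {4, 2}.
If it were 4, then row 5, column 4 would be left with no valid symbol.
So row 1, column 2 must be 2.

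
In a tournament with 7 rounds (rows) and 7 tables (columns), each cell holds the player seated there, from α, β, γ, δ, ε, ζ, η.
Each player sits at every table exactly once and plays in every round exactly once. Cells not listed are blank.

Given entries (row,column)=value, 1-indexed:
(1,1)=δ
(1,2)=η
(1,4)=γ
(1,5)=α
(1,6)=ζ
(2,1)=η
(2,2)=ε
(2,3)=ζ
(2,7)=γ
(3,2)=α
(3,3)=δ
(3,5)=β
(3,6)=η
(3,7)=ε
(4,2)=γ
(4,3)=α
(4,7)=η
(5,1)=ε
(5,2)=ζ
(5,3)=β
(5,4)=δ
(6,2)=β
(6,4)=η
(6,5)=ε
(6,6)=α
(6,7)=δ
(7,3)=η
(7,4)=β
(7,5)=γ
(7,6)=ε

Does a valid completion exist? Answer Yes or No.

Yes

No round or table among the givens repeats a symbol, and propagating forced cells runs into no contradiction.
One valid completion exists (for instance, δ η ε γ α ζ β / η ε ζ α δ β γ / γ α δ ζ β η ε / β γ α ε ζ δ η / ε ζ β δ η γ α / ζ β γ η ε α δ / α δ η β γ ε ζ).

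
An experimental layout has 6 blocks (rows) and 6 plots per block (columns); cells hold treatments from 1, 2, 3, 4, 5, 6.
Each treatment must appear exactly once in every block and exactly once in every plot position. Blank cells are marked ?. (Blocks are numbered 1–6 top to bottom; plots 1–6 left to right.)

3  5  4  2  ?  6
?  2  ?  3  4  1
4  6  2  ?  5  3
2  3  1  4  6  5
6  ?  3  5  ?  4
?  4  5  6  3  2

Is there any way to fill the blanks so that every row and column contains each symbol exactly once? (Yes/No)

No block or plot among the givens repeats a symbol, and propagating forced cells runs into no contradiction.
One valid completion exists (for instance, 3 5 4 2 1 6 / 5 2 6 3 4 1 / 4 6 2 1 5 3 / 2 3 1 4 6 5 / 6 1 3 5 2 4 / 1 4 5 6 3 2).

Yes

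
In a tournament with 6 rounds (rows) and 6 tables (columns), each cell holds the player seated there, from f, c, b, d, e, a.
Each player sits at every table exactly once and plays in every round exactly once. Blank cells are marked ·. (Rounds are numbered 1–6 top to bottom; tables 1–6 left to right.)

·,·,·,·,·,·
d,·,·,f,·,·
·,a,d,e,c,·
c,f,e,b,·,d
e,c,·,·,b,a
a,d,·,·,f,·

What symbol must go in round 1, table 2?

Round 4, table 5: round 4 has {f, c, b, d, e} and table 5 has {f, c, b}, leaving only a.
Round 2, table 5: round 2 has {f, d} and table 5 has {f, c, b, a}, leaving only e.
Round 1, table 5: round 1 has {} and table 5 has {f, c, b, e, a}, leaving only d.
Round 2, table 2: round 2 has {f, d, e} and table 2 has {f, c, d, a}, leaving only b.
Round 1 already has {d} and table 2 already has {f, c, b, d, a}, so round 1, table 2 must be e.

e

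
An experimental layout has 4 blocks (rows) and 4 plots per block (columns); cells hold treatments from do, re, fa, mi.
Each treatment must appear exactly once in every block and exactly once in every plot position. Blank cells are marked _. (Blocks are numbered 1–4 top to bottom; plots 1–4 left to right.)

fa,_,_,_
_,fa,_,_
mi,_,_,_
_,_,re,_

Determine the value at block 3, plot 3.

Block 4, plot 1: block 4 has {re} and plot 1 has {fa, mi}, leaving only do.
Block 2, plot 1: block 2 has {fa} and plot 1 has {do, fa, mi}, leaving only re.
Block 4, plot 2: block 4 has {do, re} and plot 2 has {fa}, leaving only mi.
Block 4, plot 4: block 4 has {do, re, mi} and plot 4 has {}, leaving only fa.
Block 3, plot 3 is narrowed to {do, fa}.
If it were do, then block 2, plot 3 would be left with no valid symbol.
So block 3, plot 3 must be fa.

fa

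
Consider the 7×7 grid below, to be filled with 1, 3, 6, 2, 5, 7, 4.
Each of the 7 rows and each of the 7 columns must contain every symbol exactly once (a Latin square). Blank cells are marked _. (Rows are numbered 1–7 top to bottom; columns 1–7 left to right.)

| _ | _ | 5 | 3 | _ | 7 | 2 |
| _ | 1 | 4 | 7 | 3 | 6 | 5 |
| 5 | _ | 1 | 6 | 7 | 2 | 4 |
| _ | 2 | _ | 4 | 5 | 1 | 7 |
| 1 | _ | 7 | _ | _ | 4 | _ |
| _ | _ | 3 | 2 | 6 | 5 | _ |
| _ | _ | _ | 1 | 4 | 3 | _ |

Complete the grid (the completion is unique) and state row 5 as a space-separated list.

Row 5, column 4: row 5 has {1, 7, 4} and column 4 has {1, 3, 6, 2, 7, 4}, leaving only 5.
Row 5, column 5: row 5 has {1, 5, 7, 4} and column 5 has {3, 6, 5, 7, 4}, leaving only 2.
Row 1, column 5: row 1 has {3, 2, 5, 7} and column 5 has {3, 6, 2, 5, 7, 4}, leaving only 1.
Row 2, column 1: row 2 has {1, 3, 6, 5, 7, 4} and column 1 has {1, 5}, leaving only 2.
Row 3, column 2: row 3 has {1, 6, 2, 5, 7, 4} and column 2 has {1, 2}, leaving only 3.
Row 5, column 2: row 5 has {1, 2, 5, 7, 4} and column 2 has {1, 3, 2}, leaving only 6.
Row 5, column 7: row 5 has {1, 6, 2, 5, 7, 4} and column 7 has {2, 5, 7, 4}, leaving only 3.
So row 5 reads: 1 6 7 5 2 4 3.

1 6 7 5 2 4 3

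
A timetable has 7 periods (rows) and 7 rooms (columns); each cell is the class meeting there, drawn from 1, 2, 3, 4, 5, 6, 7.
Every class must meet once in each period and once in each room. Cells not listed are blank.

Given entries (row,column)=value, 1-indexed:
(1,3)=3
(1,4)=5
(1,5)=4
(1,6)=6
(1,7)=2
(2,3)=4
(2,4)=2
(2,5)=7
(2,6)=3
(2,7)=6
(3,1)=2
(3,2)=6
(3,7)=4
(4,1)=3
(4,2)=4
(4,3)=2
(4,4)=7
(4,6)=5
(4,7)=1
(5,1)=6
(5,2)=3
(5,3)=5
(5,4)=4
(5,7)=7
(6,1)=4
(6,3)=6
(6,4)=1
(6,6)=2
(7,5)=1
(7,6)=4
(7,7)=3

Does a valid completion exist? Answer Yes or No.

No period or room among the givens repeats a symbol, and propagating forced cells runs into no contradiction.
One valid completion exists (for instance, 7 1 3 5 4 6 2 / 1 5 4 2 7 3 6 / 2 6 1 3 5 7 4 / 3 4 2 7 6 5 1 / 6 3 5 4 2 1 7 / 4 7 6 1 3 2 5 / 5 2 7 6 1 4 3).

Yes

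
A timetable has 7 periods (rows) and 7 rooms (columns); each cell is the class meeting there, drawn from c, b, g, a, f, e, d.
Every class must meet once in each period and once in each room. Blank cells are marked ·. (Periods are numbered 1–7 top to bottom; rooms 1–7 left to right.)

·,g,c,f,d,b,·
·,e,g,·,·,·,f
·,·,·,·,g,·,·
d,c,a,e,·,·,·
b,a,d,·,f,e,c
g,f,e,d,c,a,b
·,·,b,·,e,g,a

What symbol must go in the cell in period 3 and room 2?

Period 1, room 7: period 1 has {c, b, g, f, d} and room 7 has {c, b, a, f}, leaving only e.
Period 1, room 1: period 1 has {c, b, g, f, e, d} and room 1 has {b, g, d}, leaving only a.
Period 2, room 1: period 2 has {g, f, e} and room 1 has {b, g, a, d}, leaving only c.
Period 2, room 6: period 2 has {c, g, f, e} and room 6 has {b, g, a, e}, leaving only d.
Period 3, room 3: period 3 has {g} and room 3 has {c, b, g, a, e, d}, leaving only f.
Period 3, room 1: period 3 has {g, f} and room 1 has {c, b, g, a, d}, leaving only e.
Period 3, room 6: period 3 has {g, f, e} and room 6 has {b, g, a, e, d}, leaving only c.
Period 3, room 7: period 3 has {c, g, f, e} and room 7 has {c, b, a, f, e}, leaving only d.
Period 3 already has {c, g, f, e, d} and room 2 already has {c, g, a, f, e}, so period 3, room 2 must be b.

b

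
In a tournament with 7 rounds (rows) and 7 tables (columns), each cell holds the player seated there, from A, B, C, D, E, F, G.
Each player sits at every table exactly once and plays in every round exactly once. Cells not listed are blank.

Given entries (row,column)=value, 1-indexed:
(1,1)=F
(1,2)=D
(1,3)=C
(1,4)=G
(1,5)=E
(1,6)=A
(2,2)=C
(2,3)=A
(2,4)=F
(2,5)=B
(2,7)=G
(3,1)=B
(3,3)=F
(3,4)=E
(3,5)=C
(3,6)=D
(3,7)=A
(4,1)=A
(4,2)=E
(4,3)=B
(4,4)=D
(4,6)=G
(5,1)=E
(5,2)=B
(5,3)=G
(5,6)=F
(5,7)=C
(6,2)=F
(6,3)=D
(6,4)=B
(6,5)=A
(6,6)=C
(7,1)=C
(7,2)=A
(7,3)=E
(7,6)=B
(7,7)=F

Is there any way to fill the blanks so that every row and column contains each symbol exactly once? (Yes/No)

No

Round 4, table 7: round 4 together with table 7 already contain {A, B, C, D, E, F, G} — every symbol — so nothing can go there. The grid has no valid completion.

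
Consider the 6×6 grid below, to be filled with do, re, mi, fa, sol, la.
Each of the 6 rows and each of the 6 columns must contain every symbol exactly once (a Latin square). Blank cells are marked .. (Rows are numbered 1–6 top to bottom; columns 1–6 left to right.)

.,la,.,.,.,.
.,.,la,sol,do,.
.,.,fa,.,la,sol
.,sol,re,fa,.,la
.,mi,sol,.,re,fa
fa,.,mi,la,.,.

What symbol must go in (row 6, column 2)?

re

Row 1, column 3: row 1 has {la} and column 3 has {re, mi, fa, sol, la}, leaving only do.
Row 4, column 5: row 4 has {re, fa, sol, la} and column 5 has {do, re, la}, leaving only mi.
Row 4, column 1: row 4 has {re, mi, fa, sol, la} and column 1 has {fa}, leaving only do.
Row 5, column 1: row 5 has {re, mi, fa, sol} and column 1 has {do, fa}, leaving only la.
Row 5, column 4: row 5 has {re, mi, fa, sol, la} and column 4 has {fa, sol, la}, leaving only do.
Row 6, column 5: row 6 has {mi, fa, la} and column 5 has {do, re, mi, la}, leaving only sol.
Row 1, column 5: row 1 has {do, la} and column 5 has {do, re, mi, sol, la}, leaving only fa.
Row 6, column 2 is narrowed to {do, re}.
If it were do, then row 3, column 4 would be left with no valid symbol.
So row 6, column 2 must be re.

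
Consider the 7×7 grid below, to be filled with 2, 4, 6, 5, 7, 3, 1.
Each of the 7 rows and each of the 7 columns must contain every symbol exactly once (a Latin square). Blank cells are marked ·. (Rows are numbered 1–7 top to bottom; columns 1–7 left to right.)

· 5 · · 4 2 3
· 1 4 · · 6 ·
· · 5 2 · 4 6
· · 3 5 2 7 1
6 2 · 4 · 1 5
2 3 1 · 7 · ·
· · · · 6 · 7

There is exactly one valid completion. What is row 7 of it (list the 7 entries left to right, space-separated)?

Row 7, column 2: row 7 has {6, 7} and column 2 has {2, 5, 3, 1}, leaving only 4.
Row 7, column 3: row 7 has {4, 6, 7} and column 3 has {4, 5, 3, 1}, leaving only 2.
Row 2, column 7: row 2 has {4, 6, 1} and column 7 has {6, 5, 7, 3, 1}, leaving only 2.
Row 3, column 2: row 3 has {2, 4, 6, 5} and column 2 has {2, 4, 5, 3, 1}, leaving only 7.
Row 4, column 1: row 4 has {2, 5, 7, 3, 1} and column 1 has {2, 6}, leaving only 4.
Row 4, column 2: row 4 has {2, 4, 5, 7, 3, 1} and column 2 has {2, 4, 5, 7, 3, 1}, leaving only 6.
Row 5, column 3: row 5 has {2, 4, 6, 5, 1} and column 3 has {2, 4, 5, 3, 1}, leaving only 7.
Row 1, column 3: row 1 has {2, 4, 5, 3} and column 3 has {2, 4, 5, 7, 3, 1}, leaving only 6.
Row 5, column 5: row 5 has {2, 4, 6, 5, 7, 1} and column 5 has {2, 4, 6, 7}, leaving only 3.
Row 2, column 5: row 2 has {2, 4, 6, 1} and column 5 has {2, 4, 6, 7, 3}, leaving only 5.
Row 3, column 5: row 3 has {2, 4, 6, 5, 7} and column 5 has {2, 4, 6, 5, 7, 3}, leaving only 1.
Row 3, column 1: row 3 has {2, 4, 6, 5, 7, 1} and column 1 has {2, 4, 6}, leaving only 3.
Row 2, column 1: row 2 has {2, 4, 6, 5, 1} and column 1 has {2, 4, 6, 3}, leaving only 7.
Row 1, column 1: row 1 has {2, 4, 6, 5, 3} and column 1 has {2, 4, 6, 7, 3}, leaving only 1.
Row 7, column 1: row 7 has {2, 4, 6, 7} and column 1 has {2, 4, 6, 7, 3, 1}, leaving only 5.
Row 7, column 6: row 7 has {2, 4, 6, 5, 7} and column 6 has {2, 4, 6, 7, 1}, leaving only 3.
Row 7, column 4: row 7 has {2, 4, 6, 5, 7, 3} and column 4 has {2, 4, 5}, leaving only 1.
So row 7 reads: 5 4 2 1 6 3 7.

5 4 2 1 6 3 7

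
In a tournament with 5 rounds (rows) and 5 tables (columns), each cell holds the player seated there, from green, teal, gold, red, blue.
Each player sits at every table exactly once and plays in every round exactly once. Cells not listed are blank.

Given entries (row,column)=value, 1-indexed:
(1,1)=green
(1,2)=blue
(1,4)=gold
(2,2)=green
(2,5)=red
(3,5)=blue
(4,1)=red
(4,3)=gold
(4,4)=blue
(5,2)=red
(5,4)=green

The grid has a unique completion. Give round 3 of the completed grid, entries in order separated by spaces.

Round 1, table 5: round 1 has {green, gold, blue} and table 5 has {red, blue}, leaving only teal.
Round 1, table 3: round 1 has {green, teal, gold, blue} and table 3 has {gold}, leaving only red.
Round 2, table 4: round 2 has {green, red} and table 4 has {green, gold, blue}, leaving only teal.
Round 3, table 4: round 3 has {blue} and table 4 has {green, teal, gold, blue}, leaving only red.
Round 2, table 3: round 2 has {green, teal, red} and table 3 has {gold, red}, leaving only blue.
Round 2, table 1: round 2 has {green, teal, red, blue} and table 1 has {green, red}, leaving only gold.
Round 3, table 1: round 3 has {red, blue} and table 1 has {green, gold, red}, leaving only teal.
Round 3, table 2: round 3 has {teal, red, blue} and table 2 has {green, red, blue}, leaving only gold.
Round 3, table 3: round 3 has {teal, gold, red, blue} and table 3 has {gold, red, blue}, leaving only green.
So round 3 reads: teal gold green red blue.

teal gold green red blue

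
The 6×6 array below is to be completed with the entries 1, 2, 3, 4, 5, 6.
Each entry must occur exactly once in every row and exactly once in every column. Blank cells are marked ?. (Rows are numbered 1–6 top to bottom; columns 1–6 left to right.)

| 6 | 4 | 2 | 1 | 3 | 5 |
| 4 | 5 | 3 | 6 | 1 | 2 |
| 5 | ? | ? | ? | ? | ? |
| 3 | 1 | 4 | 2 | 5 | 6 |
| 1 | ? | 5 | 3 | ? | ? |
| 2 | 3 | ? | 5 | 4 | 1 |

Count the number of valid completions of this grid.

Row 3, column 2: eliminating its row and column leaves {2, 6}.
Row 3, column 3: eliminating its row and column leaves {1, 6}.
Row 3, column 4: eliminating its row and column leaves {4}.
Row 3, column 5: eliminating its row and column leaves {2, 6}.
Row 3, column 6: eliminating its row and column leaves {3, 4}.
Row 5, column 2: eliminating its row and column leaves {2, 6}.
Row 5, column 5: eliminating its row and column leaves {2, 6}.
Row 5, column 6: eliminating its row and column leaves {4}.
Row 6, column 3: eliminating its row and column leaves {6}.
Enumerating the assignments across these blanks that avoid any row or column repeat gives 2 completions.

2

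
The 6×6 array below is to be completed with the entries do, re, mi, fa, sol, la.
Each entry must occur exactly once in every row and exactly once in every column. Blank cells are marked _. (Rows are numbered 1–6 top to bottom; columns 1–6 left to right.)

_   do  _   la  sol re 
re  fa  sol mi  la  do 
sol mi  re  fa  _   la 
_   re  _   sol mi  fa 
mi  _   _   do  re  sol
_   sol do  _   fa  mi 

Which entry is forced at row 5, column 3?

fa

Row 1, column 1: row 1 has {do, re, sol, la} and column 1 has {re, mi, sol}, leaving only fa.
Row 1, column 3: row 1 has {do, re, fa, sol, la} and column 3 has {do, re, sol}, leaving only mi.
Row 3, column 5: row 3 has {re, mi, fa, sol, la} and column 5 has {re, mi, fa, sol, la}, leaving only do.
Row 4, column 3: row 4 has {re, mi, fa, sol} and column 3 has {do, re, mi, sol}, leaving only la.
Row 5 already has {do, re, mi, sol} and column 3 already has {do, re, mi, sol, la}, so row 5, column 3 must be fa.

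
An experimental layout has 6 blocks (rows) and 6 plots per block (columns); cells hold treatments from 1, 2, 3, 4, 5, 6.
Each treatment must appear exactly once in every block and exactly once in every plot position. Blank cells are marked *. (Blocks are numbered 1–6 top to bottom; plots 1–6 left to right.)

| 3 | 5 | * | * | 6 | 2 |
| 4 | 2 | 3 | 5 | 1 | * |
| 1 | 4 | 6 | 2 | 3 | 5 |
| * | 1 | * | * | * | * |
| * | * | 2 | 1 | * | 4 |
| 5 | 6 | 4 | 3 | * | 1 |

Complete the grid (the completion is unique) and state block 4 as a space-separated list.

2 1 5 6 4 3

Block 4, plot 3: block 4 has {1} and plot 3 has {2, 3, 4, 6}, leaving only 5.
Block 1, plot 3: block 1 has {2, 3, 5, 6} and plot 3 has {2, 3, 4, 5, 6}, leaving only 1.
Block 1, plot 4: block 1 has {1, 2, 3, 5, 6} and plot 4 has {1, 2, 3, 5}, leaving only 4.
Block 4, plot 4: block 4 has {1, 5} and plot 4 has {1, 2, 3, 4, 5}, leaving only 6.
Block 4, plot 1: block 4 has {1, 5, 6} and plot 1 has {1, 3, 4, 5}, leaving only 2.
Block 4, plot 5: block 4 has {1, 2, 5, 6} and plot 5 has {1, 3, 6}, leaving only 4.
Block 4, plot 6: block 4 has {1, 2, 4, 5, 6} and plot 6 has {1, 2, 4, 5}, leaving only 3.
So block 4 reads: 2 1 5 6 4 3.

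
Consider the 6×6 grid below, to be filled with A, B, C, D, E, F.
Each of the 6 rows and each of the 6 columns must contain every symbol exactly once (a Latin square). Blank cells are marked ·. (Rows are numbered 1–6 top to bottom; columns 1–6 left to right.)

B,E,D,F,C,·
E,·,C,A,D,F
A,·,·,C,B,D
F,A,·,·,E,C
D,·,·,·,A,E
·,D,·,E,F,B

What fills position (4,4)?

D

Row 1, column 6: row 1 has {B, C, D, E, F} and column 6 has {B, C, D, E, F}, leaving only A.
Row 2, column 2: row 2 has {A, C, D, E, F} and column 2 has {A, D, E}, leaving only B.
Row 3, column 2: row 3 has {A, B, C, D} and column 2 has {A, B, D, E}, leaving only F.
Row 3, column 3: row 3 has {A, B, C, D, F} and column 3 has {C, D}, leaving only E.
Row 4, column 3: row 4 has {A, C, E, F} and column 3 has {C, D, E}, leaving only B.
Row 4 already has {A, B, C, E, F} and column 4 already has {A, C, E, F}, so row 4, column 4 must be D.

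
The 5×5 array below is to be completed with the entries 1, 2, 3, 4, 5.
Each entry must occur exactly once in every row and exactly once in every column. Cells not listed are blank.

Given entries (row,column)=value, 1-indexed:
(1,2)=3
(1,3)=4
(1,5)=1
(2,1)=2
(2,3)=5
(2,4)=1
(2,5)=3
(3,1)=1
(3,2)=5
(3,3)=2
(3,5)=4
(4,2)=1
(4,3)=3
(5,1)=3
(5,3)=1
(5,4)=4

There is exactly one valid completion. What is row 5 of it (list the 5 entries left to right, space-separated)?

Row 5, column 2: row 5 has {1, 3, 4} and column 2 has {1, 3, 5}, leaving only 2.
Row 5, column 5: row 5 has {1, 2, 3, 4} and column 5 has {1, 3, 4}, leaving only 5.
So row 5 reads: 3 2 1 4 5.

3 2 1 4 5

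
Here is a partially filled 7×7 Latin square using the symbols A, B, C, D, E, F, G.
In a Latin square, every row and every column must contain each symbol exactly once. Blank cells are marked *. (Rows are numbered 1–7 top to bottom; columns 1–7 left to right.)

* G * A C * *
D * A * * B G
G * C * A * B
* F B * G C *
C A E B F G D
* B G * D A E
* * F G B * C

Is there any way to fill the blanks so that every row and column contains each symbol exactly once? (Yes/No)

No row or column among the givens repeats a symbol, and propagating forced cells runs into no contradiction.
One valid completion exists (for instance, B G D A C E F / D C A F E B G / G D C E A F B / E F B D G C A / C A E B F G D / F B G C D A E / A E F G B D C).

Yes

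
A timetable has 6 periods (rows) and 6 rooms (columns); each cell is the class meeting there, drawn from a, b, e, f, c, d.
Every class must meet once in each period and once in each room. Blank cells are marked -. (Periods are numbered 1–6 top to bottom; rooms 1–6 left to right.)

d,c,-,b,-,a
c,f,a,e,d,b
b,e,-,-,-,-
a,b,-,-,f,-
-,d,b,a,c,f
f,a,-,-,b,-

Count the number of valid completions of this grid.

4

Period 1, room 3: eliminating its period and room leaves {e, f}.
Period 1, room 5: eliminating its period and room leaves {e}.
Period 3, room 3: eliminating its period and room leaves {f, c, d}.
Period 3, room 4: eliminating its period and room leaves {f, c, d}.
Period 3, room 5: eliminating its period and room leaves {a}.
Period 3, room 6: eliminating its period and room leaves {c, d}.
Period 4, room 3: eliminating its period and room leaves {e, c, d}.
Period 4, room 4: eliminating its period and room leaves {c, d}.
Period 4, room 6: eliminating its period and room leaves {e, c, d}.
Period 5, room 1: eliminating its period and room leaves {e}.
Period 6, room 3: eliminating its period and room leaves {e, c, d}.
Period 6, room 4: eliminating its period and room leaves {c, d}.
Period 6, room 6: eliminating its period and room leaves {e, c, d}.
Enumerating the assignments across these blanks that avoid any period or room repeat gives 4 completions.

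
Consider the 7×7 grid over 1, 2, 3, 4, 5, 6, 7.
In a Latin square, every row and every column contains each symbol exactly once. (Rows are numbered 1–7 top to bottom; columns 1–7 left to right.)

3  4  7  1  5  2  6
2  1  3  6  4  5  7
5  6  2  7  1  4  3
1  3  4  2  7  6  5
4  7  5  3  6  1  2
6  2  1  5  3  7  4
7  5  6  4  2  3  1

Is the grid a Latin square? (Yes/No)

Each row is a permutation of the 7 symbols, and so is each column.

Yes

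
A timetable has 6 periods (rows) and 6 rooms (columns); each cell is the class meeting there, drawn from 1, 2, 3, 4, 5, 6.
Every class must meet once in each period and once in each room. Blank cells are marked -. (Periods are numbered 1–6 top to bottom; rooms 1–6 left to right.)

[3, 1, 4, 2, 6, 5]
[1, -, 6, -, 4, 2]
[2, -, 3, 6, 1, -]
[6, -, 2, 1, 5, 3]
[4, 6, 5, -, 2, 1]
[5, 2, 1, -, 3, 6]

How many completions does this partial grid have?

1

Period 2, room 2: eliminating its period and room leaves {3, 5}.
Period 2, room 4: eliminating its period and room leaves {3, 5}.
Period 3, room 2: eliminating its period and room leaves {4, 5}.
Period 3, room 6: eliminating its period and room leaves {4}.
Period 4, room 2: eliminating its period and room leaves {4}.
Period 5, room 4: eliminating its period and room leaves {3}.
Period 6, room 4: eliminating its period and room leaves {4}.
Only one assignment across all blanks avoids any period or room repeat, giving 1 completion.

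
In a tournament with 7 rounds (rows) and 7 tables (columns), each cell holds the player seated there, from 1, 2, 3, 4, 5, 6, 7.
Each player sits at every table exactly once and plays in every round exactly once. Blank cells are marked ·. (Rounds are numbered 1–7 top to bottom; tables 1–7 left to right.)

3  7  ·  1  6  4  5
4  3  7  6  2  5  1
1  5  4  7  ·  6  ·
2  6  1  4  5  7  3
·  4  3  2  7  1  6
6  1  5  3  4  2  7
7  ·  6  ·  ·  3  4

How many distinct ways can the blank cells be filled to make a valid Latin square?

1

Round 1, table 3: eliminating its round and table leaves {2}.
Round 3, table 5: eliminating its round and table leaves {3}.
Round 3, table 7: eliminating its round and table leaves {2}.
Round 5, table 1: eliminating its round and table leaves {5}.
Round 7, table 2: eliminating its round and table leaves {2}.
Round 7, table 4: eliminating its round and table leaves {5}.
Round 7, table 5: eliminating its round and table leaves {1}.
Only one assignment across all blanks avoids any round or table repeat, giving 1 completion.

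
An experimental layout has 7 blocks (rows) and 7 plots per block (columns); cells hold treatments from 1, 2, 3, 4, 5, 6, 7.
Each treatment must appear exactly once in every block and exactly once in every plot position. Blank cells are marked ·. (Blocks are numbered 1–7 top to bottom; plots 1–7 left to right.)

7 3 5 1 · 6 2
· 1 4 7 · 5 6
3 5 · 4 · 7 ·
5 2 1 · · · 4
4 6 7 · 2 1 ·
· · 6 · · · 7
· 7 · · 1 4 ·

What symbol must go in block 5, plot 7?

Block 1, plot 5: block 1 has {1, 2, 3, 5, 6, 7} and plot 5 has {1, 2}, leaving only 4.
Block 2, plot 1: block 2 has {1, 4, 5, 6, 7} and plot 1 has {3, 4, 5, 7}, leaving only 2.
Block 2, plot 5: block 2 has {1, 2, 4, 5, 6, 7} and plot 5 has {1, 2, 4}, leaving only 3.
Block 3, plot 3: block 3 has {3, 4, 5, 7} and plot 3 has {1, 4, 5, 6, 7}, leaving only 2.
Block 3, plot 5: block 3 has {2, 3, 4, 5, 7} and plot 5 has {1, 2, 3, 4}, leaving only 6.
Block 3, plot 7: block 3 has {2, 3, 4, 5, 6, 7} and plot 7 has {2, 4, 6, 7}, leaving only 1.
Block 4, plot 5: block 4 has {1, 2, 4, 5} and plot 5 has {1, 2, 3, 4, 6}, leaving only 7.
Block 4, plot 6: block 4 has {1, 2, 4, 5, 7} and plot 6 has {1, 4, 5, 6, 7}, leaving only 3.
Block 4, plot 4: block 4 has {1, 2, 3, 4, 5, 7} and plot 4 has {1, 4, 7}, leaving only 6.
Block 6, plot 1: block 6 has {6, 7} and plot 1 has {2, 3, 4, 5, 7}, leaving only 1.
Block 6, plot 2: block 6 has {1, 6, 7} and plot 2 has {1, 2, 3, 5, 6, 7}, leaving only 4.
Block 6, plot 5: block 6 has {1, 4, 6, 7} and plot 5 has {1, 2, 3, 4, 6, 7}, leaving only 5.
Block 6, plot 6: block 6 has {1, 4, 5, 6, 7} and plot 6 has {1, 3, 4, 5, 6, 7}, leaving only 2.
Block 6, plot 4: block 6 has {1, 2, 4, 5, 6, 7} and plot 4 has {1, 4, 6, 7}, leaving only 3.
Block 5, plot 4: block 5 has {1, 2, 4, 6, 7} and plot 4 has {1, 3, 4, 6, 7}, leaving only 5.
Block 5 already has {1, 2, 4, 5, 6, 7} and plot 7 already has {1, 2, 4, 6, 7}, so block 5, plot 7 must be 3.

3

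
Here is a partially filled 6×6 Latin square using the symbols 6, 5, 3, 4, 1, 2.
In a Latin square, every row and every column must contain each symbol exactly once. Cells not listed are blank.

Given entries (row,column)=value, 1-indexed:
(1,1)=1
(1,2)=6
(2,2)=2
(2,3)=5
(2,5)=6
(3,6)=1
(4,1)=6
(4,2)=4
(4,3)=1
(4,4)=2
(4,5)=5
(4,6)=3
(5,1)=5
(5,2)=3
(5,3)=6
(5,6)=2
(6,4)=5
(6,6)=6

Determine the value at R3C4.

6

Row 2, column 6: row 2 has {6, 5, 2} and column 6 has {6, 3, 1, 2}, leaving only 4.
Row 1, column 6: row 1 has {6, 1} and column 6 has {6, 3, 4, 1, 2}, leaving only 5.
Row 2, column 1: row 2 has {6, 5, 4, 2} and column 1 has {6, 5, 1}, leaving only 3.
Row 2, column 4: row 2 has {6, 5, 3, 4, 2} and column 4 has {5, 2}, leaving only 1.
Row 3, column 2: row 3 has {1} and column 2 has {6, 3, 4, 2}, leaving only 5.
Row 5, column 4: row 5 has {6, 5, 3, 2} and column 4 has {5, 1, 2}, leaving only 4.
Row 1, column 4: row 1 has {6, 5, 1} and column 4 has {5, 4, 1, 2}, leaving only 3.
Row 3 already has {5, 1} and column 4 already has {5, 3, 4, 1, 2}, so row 3, column 4 must be 6.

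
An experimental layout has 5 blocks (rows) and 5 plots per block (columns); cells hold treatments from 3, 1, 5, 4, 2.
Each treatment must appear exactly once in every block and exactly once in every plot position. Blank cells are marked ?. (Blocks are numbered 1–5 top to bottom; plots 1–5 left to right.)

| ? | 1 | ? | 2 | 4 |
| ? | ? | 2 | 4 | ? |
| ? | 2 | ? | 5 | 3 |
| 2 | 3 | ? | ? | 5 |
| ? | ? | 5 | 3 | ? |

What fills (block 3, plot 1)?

4

Block 1, plot 3: block 1 has {1, 4, 2} and plot 3 has {5, 2}, leaving only 3.
Block 1, plot 1: block 1 has {3, 1, 4, 2} and plot 1 has {2}, leaving only 5.
Block 2, plot 2: block 2 has {4, 2} and plot 2 has {3, 1, 2}, leaving only 5.
Block 2, plot 5: block 2 has {5, 4, 2} and plot 5 has {3, 5, 4}, leaving only 1.
Block 2, plot 1: block 2 has {1, 5, 4, 2} and plot 1 has {5, 2}, leaving only 3.
Block 4, plot 4: block 4 has {3, 5, 2} and plot 4 has {3, 5, 4, 2}, leaving only 1.
Block 4, plot 3: block 4 has {3, 1, 5, 2} and plot 3 has {3, 5, 2}, leaving only 4.
Block 3, plot 3: block 3 has {3, 5, 2} and plot 3 has {3, 5, 4, 2}, leaving only 1.
Block 3 already has {3, 1, 5, 2} and plot 1 already has {3, 5, 2}, so block 3, plot 1 must be 4.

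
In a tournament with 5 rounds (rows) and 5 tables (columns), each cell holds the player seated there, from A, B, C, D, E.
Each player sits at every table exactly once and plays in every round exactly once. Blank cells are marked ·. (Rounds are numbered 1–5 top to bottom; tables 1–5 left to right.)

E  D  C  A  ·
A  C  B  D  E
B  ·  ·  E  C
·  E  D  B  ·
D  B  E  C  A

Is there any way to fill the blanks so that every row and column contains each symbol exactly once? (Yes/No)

No

Round 4, table 5: round 4 together with table 5 already contain {A, B, C, D, E} — every symbol — so nothing can go there. The grid has no valid completion.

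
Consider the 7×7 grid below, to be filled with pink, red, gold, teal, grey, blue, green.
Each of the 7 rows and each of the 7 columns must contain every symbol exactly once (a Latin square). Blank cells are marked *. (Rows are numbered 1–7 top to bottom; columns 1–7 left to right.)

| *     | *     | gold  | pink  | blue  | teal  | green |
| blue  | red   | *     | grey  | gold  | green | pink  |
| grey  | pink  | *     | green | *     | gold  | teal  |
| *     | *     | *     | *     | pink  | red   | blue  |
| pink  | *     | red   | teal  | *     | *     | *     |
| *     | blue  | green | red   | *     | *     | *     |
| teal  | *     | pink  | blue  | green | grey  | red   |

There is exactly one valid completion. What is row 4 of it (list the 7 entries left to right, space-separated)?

green teal grey gold pink red blue

Row 4, column 4: row 4 has {pink, red, blue} and column 4 has {pink, red, teal, grey, blue, green}, leaving only gold.
Row 4, column 1: row 4 has {pink, red, gold, blue} and column 1 has {pink, teal, grey, blue}, leaving only green.
Row 1, column 1: row 1 has {pink, gold, teal, blue, green} and column 1 has {pink, teal, grey, blue, green}, leaving only red.
Row 1, column 2: row 1 has {pink, red, gold, teal, blue, green} and column 2 has {pink, red, blue}, leaving only grey.
Row 4, column 2: row 4 has {pink, red, gold, blue, green} and column 2 has {pink, red, grey, blue}, leaving only teal.
Row 4, column 3: row 4 has {pink, red, gold, teal, blue, green} and column 3 has {pink, red, gold, green}, leaving only grey.
So row 4 reads: green teal grey gold pink red blue.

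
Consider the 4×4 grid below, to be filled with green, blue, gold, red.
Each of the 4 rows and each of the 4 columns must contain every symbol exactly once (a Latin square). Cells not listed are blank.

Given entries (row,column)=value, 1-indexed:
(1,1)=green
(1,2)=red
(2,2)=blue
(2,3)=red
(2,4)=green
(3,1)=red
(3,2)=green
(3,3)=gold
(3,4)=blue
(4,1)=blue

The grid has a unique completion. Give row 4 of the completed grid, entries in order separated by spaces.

blue gold green red

Row 4, column 2: row 4 has {blue} and column 2 has {green, blue, red}, leaving only gold.
Row 4, column 3: row 4 has {blue, gold} and column 3 has {gold, red}, leaving only green.
Row 4, column 4: row 4 has {green, blue, gold} and column 4 has {green, blue}, leaving only red.
So row 4 reads: blue gold green red.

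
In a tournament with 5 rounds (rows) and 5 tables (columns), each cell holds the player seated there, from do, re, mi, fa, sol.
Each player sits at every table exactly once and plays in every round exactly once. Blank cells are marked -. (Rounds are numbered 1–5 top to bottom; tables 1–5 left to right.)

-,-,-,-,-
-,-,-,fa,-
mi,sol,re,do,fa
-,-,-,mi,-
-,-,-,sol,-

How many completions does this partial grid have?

56

Round 1, table 1: eliminating its round and table leaves {do, re, fa, sol}.
Round 1, table 2: eliminating its round and table leaves {do, re, mi, fa}.
Round 1, table 3: eliminating its round and table leaves {do, mi, fa, sol}.
Round 1, table 4: eliminating its round and table leaves {re}.
Round 1, table 5: eliminating its round and table leaves {do, re, mi, sol}.
Round 2, table 1: eliminating its round and table leaves {do, re, sol}.
Round 2, table 2: eliminating its round and table leaves {do, re, mi}.
Round 2, table 3: eliminating its round and table leaves {do, mi, sol}.
Round 2, table 5: eliminating its round and table leaves {do, re, mi, sol}.
Round 4, table 1: eliminating its round and table leaves {do, re, fa, sol}.
Round 4, table 2: eliminating its round and table leaves {do, re, fa}.
Round 4, table 3: eliminating its round and table leaves {do, fa, sol}.
Round 4, table 5: eliminating its round and table leaves {do, re, sol}.
Round 5, table 1: eliminating its round and table leaves {do, re, fa}.
Round 5, table 2: eliminating its round and table leaves {do, re, mi, fa}.
Round 5, table 3: eliminating its round and table leaves {do, mi, fa}.
Round 5, table 5: eliminating its round and table leaves {do, re, mi}.
Enumerating the assignments across these blanks that avoid any round or table repeat gives 56 completions.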